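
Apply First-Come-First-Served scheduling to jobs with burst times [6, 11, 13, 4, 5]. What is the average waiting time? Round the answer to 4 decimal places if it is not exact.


FCFS order (as given): [6, 11, 13, 4, 5]
Waiting times:
  Job 1: wait = 0
  Job 2: wait = 6
  Job 3: wait = 17
  Job 4: wait = 30
  Job 5: wait = 34
Sum of waiting times = 87
Average waiting time = 87/5 = 17.4

17.4


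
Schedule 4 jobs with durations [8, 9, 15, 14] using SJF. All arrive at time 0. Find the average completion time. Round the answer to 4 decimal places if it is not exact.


SJF order (ascending): [8, 9, 14, 15]
Completion times:
  Job 1: burst=8, C=8
  Job 2: burst=9, C=17
  Job 3: burst=14, C=31
  Job 4: burst=15, C=46
Average completion = 102/4 = 25.5

25.5


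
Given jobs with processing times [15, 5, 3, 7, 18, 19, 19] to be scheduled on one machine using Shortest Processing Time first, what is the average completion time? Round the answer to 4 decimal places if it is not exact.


Sort jobs by processing time (SPT order): [3, 5, 7, 15, 18, 19, 19]
Compute completion times sequentially:
  Job 1: processing = 3, completes at 3
  Job 2: processing = 5, completes at 8
  Job 3: processing = 7, completes at 15
  Job 4: processing = 15, completes at 30
  Job 5: processing = 18, completes at 48
  Job 6: processing = 19, completes at 67
  Job 7: processing = 19, completes at 86
Sum of completion times = 257
Average completion time = 257/7 = 36.7143

36.7143


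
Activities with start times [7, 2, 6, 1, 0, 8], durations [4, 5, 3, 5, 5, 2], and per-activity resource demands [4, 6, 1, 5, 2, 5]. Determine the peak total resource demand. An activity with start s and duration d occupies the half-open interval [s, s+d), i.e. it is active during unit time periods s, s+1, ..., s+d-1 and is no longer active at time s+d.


Each activity i is active on [start_i, start_i + duration_i).
Compute total resource usage per time slot:
  t=0: active resources = [2], total = 2
  t=1: active resources = [5, 2], total = 7
  t=2: active resources = [6, 5, 2], total = 13
  t=3: active resources = [6, 5, 2], total = 13
  t=4: active resources = [6, 5, 2], total = 13
  t=5: active resources = [6, 5], total = 11
  t=6: active resources = [6, 1], total = 7
  t=7: active resources = [4, 1], total = 5
  t=8: active resources = [4, 1, 5], total = 10
  t=9: active resources = [4, 5], total = 9
  t=10: active resources = [4], total = 4
Peak resource demand = 13

13


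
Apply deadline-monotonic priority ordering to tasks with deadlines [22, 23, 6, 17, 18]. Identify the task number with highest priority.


Sort tasks by relative deadline (ascending):
  Task 3: deadline = 6
  Task 4: deadline = 17
  Task 5: deadline = 18
  Task 1: deadline = 22
  Task 2: deadline = 23
Priority order (highest first): [3, 4, 5, 1, 2]
Highest priority task = 3

3


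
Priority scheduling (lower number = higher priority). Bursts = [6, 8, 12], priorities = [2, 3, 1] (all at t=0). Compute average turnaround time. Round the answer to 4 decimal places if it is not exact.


Sort by priority (ascending = highest first):
Order: [(1, 12), (2, 6), (3, 8)]
Completion times:
  Priority 1, burst=12, C=12
  Priority 2, burst=6, C=18
  Priority 3, burst=8, C=26
Average turnaround = 56/3 = 18.6667

18.6667


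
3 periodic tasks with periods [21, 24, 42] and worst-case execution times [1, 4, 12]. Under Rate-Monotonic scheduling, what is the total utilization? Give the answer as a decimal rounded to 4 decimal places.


Compute individual utilizations (exact fractions):
  Task 1: C/T = 1/21 (approx. 0.0476)
  Task 2: C/T = 4/24 = 1/6 (approx. 0.1667)
  Task 3: C/T = 12/42 = 2/7 (approx. 0.2857)
Total utilization U = 1/21 + 1/6 + 2/7 = 1/2
Rounded to 4 decimal places: U = 0.5000
RM (Liu & Layland) bound for 3 tasks = 0.779763; compare with U = 1/2 (approx. 0.500000)
U <= bound, so schedulable by RM sufficient condition.

0.5000


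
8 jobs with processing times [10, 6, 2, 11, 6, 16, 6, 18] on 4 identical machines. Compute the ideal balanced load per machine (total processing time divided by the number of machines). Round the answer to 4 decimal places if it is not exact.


Total processing time = 10 + 6 + 2 + 11 + 6 + 16 + 6 + 18 = 75
Number of machines = 4
Ideal balanced load = 75 / 4 = 18.75

18.75


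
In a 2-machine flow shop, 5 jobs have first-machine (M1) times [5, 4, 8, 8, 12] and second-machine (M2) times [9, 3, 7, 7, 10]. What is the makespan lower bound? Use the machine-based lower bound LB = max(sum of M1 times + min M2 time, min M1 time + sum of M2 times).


LB1 = sum(M1 times) + min(M2 times) = 37 + 3 = 40
LB2 = min(M1 times) + sum(M2 times) = 4 + 36 = 40
Lower bound = max(LB1, LB2) = max(40, 40) = 40

40


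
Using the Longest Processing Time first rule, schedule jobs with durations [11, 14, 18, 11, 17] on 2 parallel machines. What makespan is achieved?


Sort jobs in decreasing order (LPT): [18, 17, 14, 11, 11]
Assign each job to the least loaded machine:
  Machine 1: jobs [18, 11, 11], load = 40
  Machine 2: jobs [17, 14], load = 31
Makespan = max load = 40

40


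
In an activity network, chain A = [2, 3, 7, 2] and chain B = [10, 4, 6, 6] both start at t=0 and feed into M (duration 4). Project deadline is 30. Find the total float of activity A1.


Forward pass: ES(A1) = sum of predecessors on chain A = 0
EF = ES + duration = 0 + 2 = 2
Backward pass: LF(M) = deadline = 30; LS(M) = 30 - 4 = 26
LF(A1) = LS(M) - sum(successors on chain A) = 26 - 12 = 14
LS = LF - duration = 14 - 2 = 12
Total float = LS - ES = 12 - 0 = 12

12


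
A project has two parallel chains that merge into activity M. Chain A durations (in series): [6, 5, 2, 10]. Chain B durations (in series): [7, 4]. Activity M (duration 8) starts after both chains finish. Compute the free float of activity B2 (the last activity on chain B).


ES(B2) = sum of predecessors on chain B = 7
EF(B2) = ES + duration = 7 + 4 = 11
Successor of B2 is M. ES(M) = max(sum(A), sum(B)) = max(23, 11) = 23
Free float = ES(successor) - EF(current) = 23 - 11 = 12

12


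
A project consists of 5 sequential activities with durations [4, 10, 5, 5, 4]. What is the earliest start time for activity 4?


Activity 4 starts after activities 1 through 3 complete.
Predecessor durations: [4, 10, 5]
ES = 4 + 10 + 5 = 19

19


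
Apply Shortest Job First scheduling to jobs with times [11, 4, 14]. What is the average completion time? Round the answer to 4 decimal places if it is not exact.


SJF order (ascending): [4, 11, 14]
Completion times:
  Job 1: burst=4, C=4
  Job 2: burst=11, C=15
  Job 3: burst=14, C=29
Average completion = 48/3 = 16.0

16.0


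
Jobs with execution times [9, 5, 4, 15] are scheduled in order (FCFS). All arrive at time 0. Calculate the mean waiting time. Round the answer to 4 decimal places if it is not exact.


FCFS order (as given): [9, 5, 4, 15]
Waiting times:
  Job 1: wait = 0
  Job 2: wait = 9
  Job 3: wait = 14
  Job 4: wait = 18
Sum of waiting times = 41
Average waiting time = 41/4 = 10.25

10.25


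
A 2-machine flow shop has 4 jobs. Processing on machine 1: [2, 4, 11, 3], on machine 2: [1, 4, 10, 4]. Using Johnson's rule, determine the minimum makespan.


Apply Johnson's rule:
  Group 1 (a <= b): [(4, 3, 4), (2, 4, 4)]
  Group 2 (a > b): [(3, 11, 10), (1, 2, 1)]
Optimal job order: [4, 2, 3, 1]
Schedule:
  Job 4: M1 done at 3, M2 done at 7
  Job 2: M1 done at 7, M2 done at 11
  Job 3: M1 done at 18, M2 done at 28
  Job 1: M1 done at 20, M2 done at 29
Makespan = 29

29


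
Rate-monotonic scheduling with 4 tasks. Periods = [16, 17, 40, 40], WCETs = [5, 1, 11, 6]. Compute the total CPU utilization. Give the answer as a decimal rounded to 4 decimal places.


Compute individual utilizations (exact fractions):
  Task 1: C/T = 5/16 (approx. 0.3125)
  Task 2: C/T = 1/17 (approx. 0.0588)
  Task 3: C/T = 11/40 (approx. 0.275)
  Task 4: C/T = 6/40 = 3/20 (approx. 0.15)
Total utilization U = 5/16 + 1/17 + 11/40 + 3/20 = 1083/1360
Rounded to 4 decimal places: U = 0.7963
RM (Liu & Layland) bound for 4 tasks = 0.756828; compare with U = 1083/1360 (approx. 0.796324)
bound < U <= 1, so the RM sufficient condition is not met (inconclusive; an exact test such as response-time analysis is needed).

0.7963


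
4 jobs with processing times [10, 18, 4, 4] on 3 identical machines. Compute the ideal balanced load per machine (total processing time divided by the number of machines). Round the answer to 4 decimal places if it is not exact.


Total processing time = 10 + 18 + 4 + 4 = 36
Number of machines = 3
Ideal balanced load = 36 / 3 = 12.0

12.0


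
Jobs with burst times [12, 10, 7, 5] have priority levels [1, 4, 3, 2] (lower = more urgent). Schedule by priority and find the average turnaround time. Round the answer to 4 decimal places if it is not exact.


Sort by priority (ascending = highest first):
Order: [(1, 12), (2, 5), (3, 7), (4, 10)]
Completion times:
  Priority 1, burst=12, C=12
  Priority 2, burst=5, C=17
  Priority 3, burst=7, C=24
  Priority 4, burst=10, C=34
Average turnaround = 87/4 = 21.75

21.75


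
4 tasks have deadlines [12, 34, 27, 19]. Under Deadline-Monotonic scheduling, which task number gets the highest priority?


Sort tasks by relative deadline (ascending):
  Task 1: deadline = 12
  Task 4: deadline = 19
  Task 3: deadline = 27
  Task 2: deadline = 34
Priority order (highest first): [1, 4, 3, 2]
Highest priority task = 1

1


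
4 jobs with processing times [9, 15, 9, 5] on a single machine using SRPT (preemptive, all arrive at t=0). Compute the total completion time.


Since all jobs arrive at t=0, SRPT equals SPT ordering.
SPT order: [5, 9, 9, 15]
Completion times:
  Job 1: p=5, C=5
  Job 2: p=9, C=14
  Job 3: p=9, C=23
  Job 4: p=15, C=38
Total completion time = 5 + 14 + 23 + 38 = 80

80


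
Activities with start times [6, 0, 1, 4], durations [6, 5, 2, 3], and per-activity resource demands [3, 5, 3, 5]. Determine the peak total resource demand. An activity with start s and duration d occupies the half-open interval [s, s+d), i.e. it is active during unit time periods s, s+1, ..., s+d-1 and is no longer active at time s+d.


Each activity i is active on [start_i, start_i + duration_i).
Compute total resource usage per time slot:
  t=0: active resources = [5], total = 5
  t=1: active resources = [5, 3], total = 8
  t=2: active resources = [5, 3], total = 8
  t=3: active resources = [5], total = 5
  t=4: active resources = [5, 5], total = 10
  t=5: active resources = [5], total = 5
  t=6: active resources = [3, 5], total = 8
  t=7: active resources = [3], total = 3
  t=8: active resources = [3], total = 3
  t=9: active resources = [3], total = 3
  t=10: active resources = [3], total = 3
  t=11: active resources = [3], total = 3
Peak resource demand = 10

10


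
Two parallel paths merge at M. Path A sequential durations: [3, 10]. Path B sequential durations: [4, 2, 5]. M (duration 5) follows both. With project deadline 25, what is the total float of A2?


Forward pass: ES(A2) = sum of predecessors on chain A = 3
EF = ES + duration = 3 + 10 = 13
Backward pass: LF(M) = deadline = 25; LS(M) = 25 - 5 = 20
LF(A2) = LS(M) - sum(successors on chain A) = 20 - 0 = 20
LS = LF - duration = 20 - 10 = 10
Total float = LS - ES = 10 - 3 = 7

7


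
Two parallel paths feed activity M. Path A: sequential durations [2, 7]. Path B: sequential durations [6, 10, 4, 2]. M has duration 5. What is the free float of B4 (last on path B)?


ES(B4) = sum of predecessors on chain B = 20
EF(B4) = ES + duration = 20 + 2 = 22
Successor of B4 is M. ES(M) = max(sum(A), sum(B)) = max(9, 22) = 22
Free float = ES(successor) - EF(current) = 22 - 22 = 0

0


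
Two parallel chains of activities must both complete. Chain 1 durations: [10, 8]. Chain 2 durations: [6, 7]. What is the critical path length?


Path A total = 10 + 8 = 18
Path B total = 6 + 7 = 13
Critical path = longest path = max(18, 13) = 18

18


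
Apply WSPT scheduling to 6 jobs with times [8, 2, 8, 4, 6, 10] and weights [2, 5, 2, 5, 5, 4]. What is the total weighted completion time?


Compute p/w ratios and sort ascending (WSPT): [(2, 5), (4, 5), (6, 5), (10, 4), (8, 2), (8, 2)]
Compute weighted completion times:
  Job (p=2,w=5): C=2, w*C=5*2=10
  Job (p=4,w=5): C=6, w*C=5*6=30
  Job (p=6,w=5): C=12, w*C=5*12=60
  Job (p=10,w=4): C=22, w*C=4*22=88
  Job (p=8,w=2): C=30, w*C=2*30=60
  Job (p=8,w=2): C=38, w*C=2*38=76
Total weighted completion time = 324

324


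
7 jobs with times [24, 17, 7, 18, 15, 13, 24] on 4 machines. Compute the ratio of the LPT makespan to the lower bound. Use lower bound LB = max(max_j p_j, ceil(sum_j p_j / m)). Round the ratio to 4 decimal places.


LPT order: [24, 24, 18, 17, 15, 13, 7]
Machine loads after assignment: [31, 24, 31, 32]
LPT makespan = 32
Lower bound = max(max_job, ceil(total/4)) = max(24, 30) = 30
Ratio = 32 / 30 = 1.0667

1.0667


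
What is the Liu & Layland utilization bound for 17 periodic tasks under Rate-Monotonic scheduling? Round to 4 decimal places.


Compute 2^(1/17) = 1.0416160107
Subtract 1: 1.0416160107 - 1 = 0.0416160107
Multiply by n: 17 * 0.0416160107 = 0.7074721819
Round to 4 dp: 0.7075

0.7075


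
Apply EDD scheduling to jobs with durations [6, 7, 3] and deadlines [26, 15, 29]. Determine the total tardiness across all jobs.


Sort by due date (EDD order): [(7, 15), (6, 26), (3, 29)]
Compute completion times and tardiness:
  Job 1: p=7, d=15, C=7, tardiness=max(0,7-15)=0
  Job 2: p=6, d=26, C=13, tardiness=max(0,13-26)=0
  Job 3: p=3, d=29, C=16, tardiness=max(0,16-29)=0
Total tardiness = 0

0


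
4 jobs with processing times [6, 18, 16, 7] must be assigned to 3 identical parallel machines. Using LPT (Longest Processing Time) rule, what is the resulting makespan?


Sort jobs in decreasing order (LPT): [18, 16, 7, 6]
Assign each job to the least loaded machine:
  Machine 1: jobs [18], load = 18
  Machine 2: jobs [16], load = 16
  Machine 3: jobs [7, 6], load = 13
Makespan = max load = 18

18


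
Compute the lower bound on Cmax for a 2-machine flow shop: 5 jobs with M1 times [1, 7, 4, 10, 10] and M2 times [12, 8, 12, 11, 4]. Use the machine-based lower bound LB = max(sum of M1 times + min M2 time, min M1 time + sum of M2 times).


LB1 = sum(M1 times) + min(M2 times) = 32 + 4 = 36
LB2 = min(M1 times) + sum(M2 times) = 1 + 47 = 48
Lower bound = max(LB1, LB2) = max(36, 48) = 48

48


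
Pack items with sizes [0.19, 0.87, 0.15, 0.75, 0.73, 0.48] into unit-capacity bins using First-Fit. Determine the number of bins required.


Place items sequentially using First-Fit:
  Item 0.19 -> new Bin 1
  Item 0.87 -> new Bin 2
  Item 0.15 -> Bin 1 (now 0.34)
  Item 0.75 -> new Bin 3
  Item 0.73 -> new Bin 4
  Item 0.48 -> Bin 1 (now 0.82)
Total bins used = 4

4


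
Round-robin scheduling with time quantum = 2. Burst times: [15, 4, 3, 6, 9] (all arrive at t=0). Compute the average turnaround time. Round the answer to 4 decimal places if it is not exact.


Time quantum = 2
Execution trace:
  J1 runs 2 units, time = 2
  J2 runs 2 units, time = 4
  J3 runs 2 units, time = 6
  J4 runs 2 units, time = 8
  J5 runs 2 units, time = 10
  J1 runs 2 units, time = 12
  J2 runs 2 units, time = 14
  J3 runs 1 units, time = 15
  J4 runs 2 units, time = 17
  J5 runs 2 units, time = 19
  J1 runs 2 units, time = 21
  J4 runs 2 units, time = 23
  J5 runs 2 units, time = 25
  J1 runs 2 units, time = 27
  J5 runs 2 units, time = 29
  J1 runs 2 units, time = 31
  J5 runs 1 units, time = 32
  J1 runs 2 units, time = 34
  J1 runs 2 units, time = 36
  J1 runs 1 units, time = 37
Finish times: [37, 14, 15, 23, 32]
Average turnaround = 121/5 = 24.2

24.2


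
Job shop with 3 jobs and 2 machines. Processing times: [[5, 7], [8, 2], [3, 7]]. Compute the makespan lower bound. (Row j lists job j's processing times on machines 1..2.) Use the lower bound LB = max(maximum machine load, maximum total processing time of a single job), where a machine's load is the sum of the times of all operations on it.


Machine loads:
  Machine 1: 5 + 8 + 3 = 16
  Machine 2: 7 + 2 + 7 = 16
Max machine load = 16
Job totals:
  Job 1: 12
  Job 2: 10
  Job 3: 10
Max job total = 12
Lower bound = max(16, 12) = 16

16


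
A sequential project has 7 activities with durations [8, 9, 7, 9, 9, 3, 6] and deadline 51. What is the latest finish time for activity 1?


LF(activity 1) = deadline - sum of successor durations
Successors: activities 2 through 7 with durations [9, 7, 9, 9, 3, 6]
Sum of successor durations = 43
LF = 51 - 43 = 8

8


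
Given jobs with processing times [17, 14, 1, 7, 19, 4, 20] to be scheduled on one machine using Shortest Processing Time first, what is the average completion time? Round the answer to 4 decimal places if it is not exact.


Sort jobs by processing time (SPT order): [1, 4, 7, 14, 17, 19, 20]
Compute completion times sequentially:
  Job 1: processing = 1, completes at 1
  Job 2: processing = 4, completes at 5
  Job 3: processing = 7, completes at 12
  Job 4: processing = 14, completes at 26
  Job 5: processing = 17, completes at 43
  Job 6: processing = 19, completes at 62
  Job 7: processing = 20, completes at 82
Sum of completion times = 231
Average completion time = 231/7 = 33.0

33.0


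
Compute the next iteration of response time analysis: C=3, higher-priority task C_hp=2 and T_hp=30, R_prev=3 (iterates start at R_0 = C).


R_next = C + ceil(R_prev / T_hp) * C_hp
ceil(3 / 30) = ceil(0.1) = 1
Interference = 1 * 2 = 2
R_next = 3 + 2 = 5

5


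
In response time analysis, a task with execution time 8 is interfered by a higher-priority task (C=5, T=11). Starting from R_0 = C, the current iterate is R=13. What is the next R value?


R_next = C + ceil(R_prev / T_hp) * C_hp
ceil(13 / 11) = ceil(1.1818) = 2
Interference = 2 * 5 = 10
R_next = 8 + 10 = 18

18


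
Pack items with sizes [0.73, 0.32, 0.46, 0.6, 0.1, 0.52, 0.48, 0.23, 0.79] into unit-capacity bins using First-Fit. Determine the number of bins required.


Place items sequentially using First-Fit:
  Item 0.73 -> new Bin 1
  Item 0.32 -> new Bin 2
  Item 0.46 -> Bin 2 (now 0.78)
  Item 0.6 -> new Bin 3
  Item 0.1 -> Bin 1 (now 0.83)
  Item 0.52 -> new Bin 4
  Item 0.48 -> Bin 4 (now 1.0)
  Item 0.23 -> Bin 3 (now 0.83)
  Item 0.79 -> new Bin 5
Total bins used = 5

5


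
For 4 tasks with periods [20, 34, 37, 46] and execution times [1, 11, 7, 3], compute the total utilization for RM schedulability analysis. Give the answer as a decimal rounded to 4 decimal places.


Compute individual utilizations (exact fractions):
  Task 1: C/T = 1/20 (approx. 0.05)
  Task 2: C/T = 11/34 (approx. 0.3235)
  Task 3: C/T = 7/37 (approx. 0.1892)
  Task 4: C/T = 3/46 (approx. 0.0652)
Total utilization U = 1/20 + 11/34 + 7/37 + 3/46 = 181687/289340
Rounded to 4 decimal places: U = 0.6279
RM (Liu & Layland) bound for 4 tasks = 0.756828; compare with U = 181687/289340 (approx. 0.627936)
U <= bound, so schedulable by RM sufficient condition.

0.6279


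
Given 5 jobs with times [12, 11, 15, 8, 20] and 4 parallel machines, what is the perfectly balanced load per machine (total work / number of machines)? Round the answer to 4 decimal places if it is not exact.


Total processing time = 12 + 11 + 15 + 8 + 20 = 66
Number of machines = 4
Ideal balanced load = 66 / 4 = 16.5

16.5


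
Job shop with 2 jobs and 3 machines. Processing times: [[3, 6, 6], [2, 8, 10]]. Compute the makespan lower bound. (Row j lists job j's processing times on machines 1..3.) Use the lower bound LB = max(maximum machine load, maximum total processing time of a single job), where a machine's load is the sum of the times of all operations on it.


Machine loads:
  Machine 1: 3 + 2 = 5
  Machine 2: 6 + 8 = 14
  Machine 3: 6 + 10 = 16
Max machine load = 16
Job totals:
  Job 1: 15
  Job 2: 20
Max job total = 20
Lower bound = max(16, 20) = 20

20


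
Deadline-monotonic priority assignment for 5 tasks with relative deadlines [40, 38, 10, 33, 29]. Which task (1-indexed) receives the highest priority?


Sort tasks by relative deadline (ascending):
  Task 3: deadline = 10
  Task 5: deadline = 29
  Task 4: deadline = 33
  Task 2: deadline = 38
  Task 1: deadline = 40
Priority order (highest first): [3, 5, 4, 2, 1]
Highest priority task = 3

3


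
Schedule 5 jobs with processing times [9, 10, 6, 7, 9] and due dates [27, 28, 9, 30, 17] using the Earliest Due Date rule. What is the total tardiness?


Sort by due date (EDD order): [(6, 9), (9, 17), (9, 27), (10, 28), (7, 30)]
Compute completion times and tardiness:
  Job 1: p=6, d=9, C=6, tardiness=max(0,6-9)=0
  Job 2: p=9, d=17, C=15, tardiness=max(0,15-17)=0
  Job 3: p=9, d=27, C=24, tardiness=max(0,24-27)=0
  Job 4: p=10, d=28, C=34, tardiness=max(0,34-28)=6
  Job 5: p=7, d=30, C=41, tardiness=max(0,41-30)=11
Total tardiness = 17

17


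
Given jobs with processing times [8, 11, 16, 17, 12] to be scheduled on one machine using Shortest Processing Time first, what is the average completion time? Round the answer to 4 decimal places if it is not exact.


Sort jobs by processing time (SPT order): [8, 11, 12, 16, 17]
Compute completion times sequentially:
  Job 1: processing = 8, completes at 8
  Job 2: processing = 11, completes at 19
  Job 3: processing = 12, completes at 31
  Job 4: processing = 16, completes at 47
  Job 5: processing = 17, completes at 64
Sum of completion times = 169
Average completion time = 169/5 = 33.8

33.8


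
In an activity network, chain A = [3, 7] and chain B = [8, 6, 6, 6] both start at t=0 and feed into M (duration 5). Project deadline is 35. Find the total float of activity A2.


Forward pass: ES(A2) = sum of predecessors on chain A = 3
EF = ES + duration = 3 + 7 = 10
Backward pass: LF(M) = deadline = 35; LS(M) = 35 - 5 = 30
LF(A2) = LS(M) - sum(successors on chain A) = 30 - 0 = 30
LS = LF - duration = 30 - 7 = 23
Total float = LS - ES = 23 - 3 = 20

20


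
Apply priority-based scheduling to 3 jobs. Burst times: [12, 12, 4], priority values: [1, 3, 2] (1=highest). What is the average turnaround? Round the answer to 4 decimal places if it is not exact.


Sort by priority (ascending = highest first):
Order: [(1, 12), (2, 4), (3, 12)]
Completion times:
  Priority 1, burst=12, C=12
  Priority 2, burst=4, C=16
  Priority 3, burst=12, C=28
Average turnaround = 56/3 = 18.6667

18.6667


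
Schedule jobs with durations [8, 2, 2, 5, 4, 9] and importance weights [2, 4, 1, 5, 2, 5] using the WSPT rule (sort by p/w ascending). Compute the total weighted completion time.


Compute p/w ratios and sort ascending (WSPT): [(2, 4), (5, 5), (9, 5), (2, 1), (4, 2), (8, 2)]
Compute weighted completion times:
  Job (p=2,w=4): C=2, w*C=4*2=8
  Job (p=5,w=5): C=7, w*C=5*7=35
  Job (p=9,w=5): C=16, w*C=5*16=80
  Job (p=2,w=1): C=18, w*C=1*18=18
  Job (p=4,w=2): C=22, w*C=2*22=44
  Job (p=8,w=2): C=30, w*C=2*30=60
Total weighted completion time = 245

245


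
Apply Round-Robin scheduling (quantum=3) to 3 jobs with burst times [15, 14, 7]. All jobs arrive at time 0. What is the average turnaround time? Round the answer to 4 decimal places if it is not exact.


Time quantum = 3
Execution trace:
  J1 runs 3 units, time = 3
  J2 runs 3 units, time = 6
  J3 runs 3 units, time = 9
  J1 runs 3 units, time = 12
  J2 runs 3 units, time = 15
  J3 runs 3 units, time = 18
  J1 runs 3 units, time = 21
  J2 runs 3 units, time = 24
  J3 runs 1 units, time = 25
  J1 runs 3 units, time = 28
  J2 runs 3 units, time = 31
  J1 runs 3 units, time = 34
  J2 runs 2 units, time = 36
Finish times: [34, 36, 25]
Average turnaround = 95/3 = 31.6667

31.6667


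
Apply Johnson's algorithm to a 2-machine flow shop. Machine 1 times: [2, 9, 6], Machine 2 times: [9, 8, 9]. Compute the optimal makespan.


Apply Johnson's rule:
  Group 1 (a <= b): [(1, 2, 9), (3, 6, 9)]
  Group 2 (a > b): [(2, 9, 8)]
Optimal job order: [1, 3, 2]
Schedule:
  Job 1: M1 done at 2, M2 done at 11
  Job 3: M1 done at 8, M2 done at 20
  Job 2: M1 done at 17, M2 done at 28
Makespan = 28

28


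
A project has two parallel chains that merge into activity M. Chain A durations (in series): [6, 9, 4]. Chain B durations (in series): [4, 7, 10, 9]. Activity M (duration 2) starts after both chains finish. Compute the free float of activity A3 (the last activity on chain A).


ES(A3) = sum of predecessors on chain A = 15
EF(A3) = ES + duration = 15 + 4 = 19
Successor of A3 is M. ES(M) = max(sum(A), sum(B)) = max(19, 30) = 30
Free float = ES(successor) - EF(current) = 30 - 19 = 11

11


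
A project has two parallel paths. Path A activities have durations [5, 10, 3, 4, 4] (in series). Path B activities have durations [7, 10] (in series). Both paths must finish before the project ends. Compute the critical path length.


Path A total = 5 + 10 + 3 + 4 + 4 = 26
Path B total = 7 + 10 = 17
Critical path = longest path = max(26, 17) = 26

26


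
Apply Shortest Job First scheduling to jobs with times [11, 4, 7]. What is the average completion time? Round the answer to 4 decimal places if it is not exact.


SJF order (ascending): [4, 7, 11]
Completion times:
  Job 1: burst=4, C=4
  Job 2: burst=7, C=11
  Job 3: burst=11, C=22
Average completion = 37/3 = 12.3333

12.3333


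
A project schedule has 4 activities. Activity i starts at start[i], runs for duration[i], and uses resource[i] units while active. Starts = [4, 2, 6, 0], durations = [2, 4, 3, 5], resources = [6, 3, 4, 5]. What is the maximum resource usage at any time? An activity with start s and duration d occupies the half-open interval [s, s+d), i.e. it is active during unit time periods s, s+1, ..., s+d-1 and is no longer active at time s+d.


Each activity i is active on [start_i, start_i + duration_i).
Compute total resource usage per time slot:
  t=0: active resources = [5], total = 5
  t=1: active resources = [5], total = 5
  t=2: active resources = [3, 5], total = 8
  t=3: active resources = [3, 5], total = 8
  t=4: active resources = [6, 3, 5], total = 14
  t=5: active resources = [6, 3], total = 9
  t=6: active resources = [4], total = 4
  t=7: active resources = [4], total = 4
  t=8: active resources = [4], total = 4
Peak resource demand = 14

14


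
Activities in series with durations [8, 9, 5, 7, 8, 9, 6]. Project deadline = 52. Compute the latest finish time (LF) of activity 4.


LF(activity 4) = deadline - sum of successor durations
Successors: activities 5 through 7 with durations [8, 9, 6]
Sum of successor durations = 23
LF = 52 - 23 = 29

29


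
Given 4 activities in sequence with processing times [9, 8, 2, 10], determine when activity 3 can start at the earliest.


Activity 3 starts after activities 1 through 2 complete.
Predecessor durations: [9, 8]
ES = 9 + 8 = 17

17


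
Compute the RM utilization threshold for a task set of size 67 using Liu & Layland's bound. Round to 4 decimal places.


Compute 2^(1/67) = 1.0103991798
Subtract 1: 1.0103991798 - 1 = 0.0103991798
Multiply by n: 67 * 0.0103991798 = 0.6967450466
Round to 4 dp: 0.6967

0.6967


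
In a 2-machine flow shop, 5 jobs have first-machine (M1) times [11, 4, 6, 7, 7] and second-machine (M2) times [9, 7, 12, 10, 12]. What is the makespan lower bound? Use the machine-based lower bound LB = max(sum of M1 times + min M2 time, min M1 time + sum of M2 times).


LB1 = sum(M1 times) + min(M2 times) = 35 + 7 = 42
LB2 = min(M1 times) + sum(M2 times) = 4 + 50 = 54
Lower bound = max(LB1, LB2) = max(42, 54) = 54

54


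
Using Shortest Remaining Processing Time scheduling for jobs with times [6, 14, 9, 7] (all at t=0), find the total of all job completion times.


Since all jobs arrive at t=0, SRPT equals SPT ordering.
SPT order: [6, 7, 9, 14]
Completion times:
  Job 1: p=6, C=6
  Job 2: p=7, C=13
  Job 3: p=9, C=22
  Job 4: p=14, C=36
Total completion time = 6 + 13 + 22 + 36 = 77

77


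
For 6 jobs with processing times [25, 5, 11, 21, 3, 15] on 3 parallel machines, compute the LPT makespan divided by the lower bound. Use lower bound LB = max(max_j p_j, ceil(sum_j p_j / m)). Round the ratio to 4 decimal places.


LPT order: [25, 21, 15, 11, 5, 3]
Machine loads after assignment: [28, 26, 26]
LPT makespan = 28
Lower bound = max(max_job, ceil(total/3)) = max(25, 27) = 27
Ratio = 28 / 27 = 1.037

1.037


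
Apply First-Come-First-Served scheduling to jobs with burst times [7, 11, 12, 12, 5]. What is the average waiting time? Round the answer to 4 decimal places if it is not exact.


FCFS order (as given): [7, 11, 12, 12, 5]
Waiting times:
  Job 1: wait = 0
  Job 2: wait = 7
  Job 3: wait = 18
  Job 4: wait = 30
  Job 5: wait = 42
Sum of waiting times = 97
Average waiting time = 97/5 = 19.4

19.4


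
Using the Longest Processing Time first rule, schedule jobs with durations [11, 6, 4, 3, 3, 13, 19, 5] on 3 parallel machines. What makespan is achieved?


Sort jobs in decreasing order (LPT): [19, 13, 11, 6, 5, 4, 3, 3]
Assign each job to the least loaded machine:
  Machine 1: jobs [19, 3], load = 22
  Machine 2: jobs [13, 5, 3], load = 21
  Machine 3: jobs [11, 6, 4], load = 21
Makespan = max load = 22

22


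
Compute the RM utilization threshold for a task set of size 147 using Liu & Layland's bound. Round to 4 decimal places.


Compute 2^(1/147) = 1.0047264214
Subtract 1: 1.0047264214 - 1 = 0.0047264214
Multiply by n: 147 * 0.0047264214 = 0.6947839458
Round to 4 dp: 0.6948

0.6948


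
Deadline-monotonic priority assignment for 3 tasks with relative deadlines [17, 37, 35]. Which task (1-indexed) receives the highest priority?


Sort tasks by relative deadline (ascending):
  Task 1: deadline = 17
  Task 3: deadline = 35
  Task 2: deadline = 37
Priority order (highest first): [1, 3, 2]
Highest priority task = 1

1


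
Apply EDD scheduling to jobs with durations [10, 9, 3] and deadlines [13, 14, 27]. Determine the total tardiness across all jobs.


Sort by due date (EDD order): [(10, 13), (9, 14), (3, 27)]
Compute completion times and tardiness:
  Job 1: p=10, d=13, C=10, tardiness=max(0,10-13)=0
  Job 2: p=9, d=14, C=19, tardiness=max(0,19-14)=5
  Job 3: p=3, d=27, C=22, tardiness=max(0,22-27)=0
Total tardiness = 5

5


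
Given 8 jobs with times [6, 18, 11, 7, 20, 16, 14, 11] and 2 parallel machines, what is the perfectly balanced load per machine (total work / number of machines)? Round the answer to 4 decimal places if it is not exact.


Total processing time = 6 + 18 + 11 + 7 + 20 + 16 + 14 + 11 = 103
Number of machines = 2
Ideal balanced load = 103 / 2 = 51.5

51.5


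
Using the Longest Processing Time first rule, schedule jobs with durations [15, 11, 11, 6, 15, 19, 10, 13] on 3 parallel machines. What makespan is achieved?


Sort jobs in decreasing order (LPT): [19, 15, 15, 13, 11, 11, 10, 6]
Assign each job to the least loaded machine:
  Machine 1: jobs [19, 11], load = 30
  Machine 2: jobs [15, 13, 6], load = 34
  Machine 3: jobs [15, 11, 10], load = 36
Makespan = max load = 36

36


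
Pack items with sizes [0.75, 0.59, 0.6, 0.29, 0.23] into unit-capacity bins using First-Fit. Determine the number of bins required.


Place items sequentially using First-Fit:
  Item 0.75 -> new Bin 1
  Item 0.59 -> new Bin 2
  Item 0.6 -> new Bin 3
  Item 0.29 -> Bin 2 (now 0.88)
  Item 0.23 -> Bin 1 (now 0.98)
Total bins used = 3

3


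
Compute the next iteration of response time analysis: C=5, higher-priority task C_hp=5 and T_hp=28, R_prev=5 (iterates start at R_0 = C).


R_next = C + ceil(R_prev / T_hp) * C_hp
ceil(5 / 28) = ceil(0.1786) = 1
Interference = 1 * 5 = 5
R_next = 5 + 5 = 10

10


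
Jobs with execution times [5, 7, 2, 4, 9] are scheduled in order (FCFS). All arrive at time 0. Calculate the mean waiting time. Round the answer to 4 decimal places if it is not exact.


FCFS order (as given): [5, 7, 2, 4, 9]
Waiting times:
  Job 1: wait = 0
  Job 2: wait = 5
  Job 3: wait = 12
  Job 4: wait = 14
  Job 5: wait = 18
Sum of waiting times = 49
Average waiting time = 49/5 = 9.8

9.8


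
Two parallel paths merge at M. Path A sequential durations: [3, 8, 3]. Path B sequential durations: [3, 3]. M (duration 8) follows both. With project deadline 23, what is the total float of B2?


Forward pass: ES(B2) = sum of predecessors on chain B = 3
EF = ES + duration = 3 + 3 = 6
Backward pass: LF(M) = deadline = 23; LS(M) = 23 - 8 = 15
LF(B2) = LS(M) - sum(successors on chain B) = 15 - 0 = 15
LS = LF - duration = 15 - 3 = 12
Total float = LS - ES = 12 - 3 = 9

9


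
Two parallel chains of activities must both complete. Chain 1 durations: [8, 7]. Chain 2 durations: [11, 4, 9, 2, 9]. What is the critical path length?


Path A total = 8 + 7 = 15
Path B total = 11 + 4 + 9 + 2 + 9 = 35
Critical path = longest path = max(15, 35) = 35

35


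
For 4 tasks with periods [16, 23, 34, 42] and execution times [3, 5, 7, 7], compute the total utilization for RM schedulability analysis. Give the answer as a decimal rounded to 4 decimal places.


Compute individual utilizations (exact fractions):
  Task 1: C/T = 3/16 (approx. 0.1875)
  Task 2: C/T = 5/23 (approx. 0.2174)
  Task 3: C/T = 7/34 (approx. 0.2059)
  Task 4: C/T = 7/42 = 1/6 (approx. 0.1667)
Total utilization U = 3/16 + 5/23 + 7/34 + 1/6 = 14591/18768
Rounded to 4 decimal places: U = 0.7774
RM (Liu & Layland) bound for 4 tasks = 0.756828; compare with U = 14591/18768 (approx. 0.777440)
bound < U <= 1, so the RM sufficient condition is not met (inconclusive; an exact test such as response-time analysis is needed).

0.7774


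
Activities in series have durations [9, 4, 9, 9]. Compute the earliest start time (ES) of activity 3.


Activity 3 starts after activities 1 through 2 complete.
Predecessor durations: [9, 4]
ES = 9 + 4 = 13

13


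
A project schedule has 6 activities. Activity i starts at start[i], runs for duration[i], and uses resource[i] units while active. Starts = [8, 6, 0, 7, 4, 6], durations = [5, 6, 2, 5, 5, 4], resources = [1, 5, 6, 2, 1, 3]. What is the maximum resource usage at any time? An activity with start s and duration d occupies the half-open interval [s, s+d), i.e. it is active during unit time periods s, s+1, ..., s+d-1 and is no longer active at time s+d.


Each activity i is active on [start_i, start_i + duration_i).
Compute total resource usage per time slot:
  t=0: active resources = [6], total = 6
  t=1: active resources = [6], total = 6
  t=2: active resources = [], total = 0
  t=3: active resources = [], total = 0
  t=4: active resources = [1], total = 1
  t=5: active resources = [1], total = 1
  t=6: active resources = [5, 1, 3], total = 9
  t=7: active resources = [5, 2, 1, 3], total = 11
  t=8: active resources = [1, 5, 2, 1, 3], total = 12
  t=9: active resources = [1, 5, 2, 3], total = 11
  t=10: active resources = [1, 5, 2], total = 8
  t=11: active resources = [1, 5, 2], total = 8
  t=12: active resources = [1], total = 1
Peak resource demand = 12

12


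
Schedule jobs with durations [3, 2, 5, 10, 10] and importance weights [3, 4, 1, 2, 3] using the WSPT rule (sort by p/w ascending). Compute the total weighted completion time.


Compute p/w ratios and sort ascending (WSPT): [(2, 4), (3, 3), (10, 3), (5, 1), (10, 2)]
Compute weighted completion times:
  Job (p=2,w=4): C=2, w*C=4*2=8
  Job (p=3,w=3): C=5, w*C=3*5=15
  Job (p=10,w=3): C=15, w*C=3*15=45
  Job (p=5,w=1): C=20, w*C=1*20=20
  Job (p=10,w=2): C=30, w*C=2*30=60
Total weighted completion time = 148

148


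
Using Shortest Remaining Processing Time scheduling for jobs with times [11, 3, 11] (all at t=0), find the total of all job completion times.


Since all jobs arrive at t=0, SRPT equals SPT ordering.
SPT order: [3, 11, 11]
Completion times:
  Job 1: p=3, C=3
  Job 2: p=11, C=14
  Job 3: p=11, C=25
Total completion time = 3 + 14 + 25 = 42

42


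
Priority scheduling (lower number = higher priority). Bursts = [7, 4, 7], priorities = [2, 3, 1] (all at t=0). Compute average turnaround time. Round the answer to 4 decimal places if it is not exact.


Sort by priority (ascending = highest first):
Order: [(1, 7), (2, 7), (3, 4)]
Completion times:
  Priority 1, burst=7, C=7
  Priority 2, burst=7, C=14
  Priority 3, burst=4, C=18
Average turnaround = 39/3 = 13.0

13.0


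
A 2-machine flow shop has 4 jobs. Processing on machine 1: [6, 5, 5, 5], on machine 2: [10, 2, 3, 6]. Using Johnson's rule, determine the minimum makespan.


Apply Johnson's rule:
  Group 1 (a <= b): [(4, 5, 6), (1, 6, 10)]
  Group 2 (a > b): [(3, 5, 3), (2, 5, 2)]
Optimal job order: [4, 1, 3, 2]
Schedule:
  Job 4: M1 done at 5, M2 done at 11
  Job 1: M1 done at 11, M2 done at 21
  Job 3: M1 done at 16, M2 done at 24
  Job 2: M1 done at 21, M2 done at 26
Makespan = 26

26


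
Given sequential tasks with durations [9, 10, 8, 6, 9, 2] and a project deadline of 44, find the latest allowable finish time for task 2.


LF(activity 2) = deadline - sum of successor durations
Successors: activities 3 through 6 with durations [8, 6, 9, 2]
Sum of successor durations = 25
LF = 44 - 25 = 19

19


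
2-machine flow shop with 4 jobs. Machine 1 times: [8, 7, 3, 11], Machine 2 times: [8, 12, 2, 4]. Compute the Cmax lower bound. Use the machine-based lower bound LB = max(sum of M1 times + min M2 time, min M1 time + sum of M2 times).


LB1 = sum(M1 times) + min(M2 times) = 29 + 2 = 31
LB2 = min(M1 times) + sum(M2 times) = 3 + 26 = 29
Lower bound = max(LB1, LB2) = max(31, 29) = 31

31


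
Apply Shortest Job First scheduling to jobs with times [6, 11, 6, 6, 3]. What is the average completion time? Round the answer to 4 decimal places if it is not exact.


SJF order (ascending): [3, 6, 6, 6, 11]
Completion times:
  Job 1: burst=3, C=3
  Job 2: burst=6, C=9
  Job 3: burst=6, C=15
  Job 4: burst=6, C=21
  Job 5: burst=11, C=32
Average completion = 80/5 = 16.0

16.0


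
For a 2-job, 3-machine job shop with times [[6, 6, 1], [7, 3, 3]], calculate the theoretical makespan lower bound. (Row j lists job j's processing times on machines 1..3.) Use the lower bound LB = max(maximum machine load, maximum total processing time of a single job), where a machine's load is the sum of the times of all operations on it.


Machine loads:
  Machine 1: 6 + 7 = 13
  Machine 2: 6 + 3 = 9
  Machine 3: 1 + 3 = 4
Max machine load = 13
Job totals:
  Job 1: 13
  Job 2: 13
Max job total = 13
Lower bound = max(13, 13) = 13

13


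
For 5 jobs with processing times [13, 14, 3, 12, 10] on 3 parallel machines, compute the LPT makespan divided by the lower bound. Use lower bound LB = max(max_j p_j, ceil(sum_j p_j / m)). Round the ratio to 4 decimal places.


LPT order: [14, 13, 12, 10, 3]
Machine loads after assignment: [14, 16, 22]
LPT makespan = 22
Lower bound = max(max_job, ceil(total/3)) = max(14, 18) = 18
Ratio = 22 / 18 = 1.2222

1.2222


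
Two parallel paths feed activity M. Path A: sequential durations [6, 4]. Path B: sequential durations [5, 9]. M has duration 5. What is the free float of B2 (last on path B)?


ES(B2) = sum of predecessors on chain B = 5
EF(B2) = ES + duration = 5 + 9 = 14
Successor of B2 is M. ES(M) = max(sum(A), sum(B)) = max(10, 14) = 14
Free float = ES(successor) - EF(current) = 14 - 14 = 0

0


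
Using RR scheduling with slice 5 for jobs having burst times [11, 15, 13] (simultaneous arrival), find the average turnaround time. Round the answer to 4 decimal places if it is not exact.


Time quantum = 5
Execution trace:
  J1 runs 5 units, time = 5
  J2 runs 5 units, time = 10
  J3 runs 5 units, time = 15
  J1 runs 5 units, time = 20
  J2 runs 5 units, time = 25
  J3 runs 5 units, time = 30
  J1 runs 1 units, time = 31
  J2 runs 5 units, time = 36
  J3 runs 3 units, time = 39
Finish times: [31, 36, 39]
Average turnaround = 106/3 = 35.3333

35.3333


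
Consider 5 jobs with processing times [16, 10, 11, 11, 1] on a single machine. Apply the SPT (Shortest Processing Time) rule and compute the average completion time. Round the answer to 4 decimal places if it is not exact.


Sort jobs by processing time (SPT order): [1, 10, 11, 11, 16]
Compute completion times sequentially:
  Job 1: processing = 1, completes at 1
  Job 2: processing = 10, completes at 11
  Job 3: processing = 11, completes at 22
  Job 4: processing = 11, completes at 33
  Job 5: processing = 16, completes at 49
Sum of completion times = 116
Average completion time = 116/5 = 23.2

23.2
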